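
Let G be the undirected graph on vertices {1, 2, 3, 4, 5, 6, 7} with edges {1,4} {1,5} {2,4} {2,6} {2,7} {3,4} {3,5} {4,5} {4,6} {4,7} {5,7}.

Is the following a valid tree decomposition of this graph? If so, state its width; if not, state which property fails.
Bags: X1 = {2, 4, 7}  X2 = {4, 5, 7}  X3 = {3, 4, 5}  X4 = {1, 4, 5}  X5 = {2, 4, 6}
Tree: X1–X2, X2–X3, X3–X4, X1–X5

Yes; width 2.

Vertex coverage: the bags together contain {1, 2, 3, 4, 5, 6, 7}, the full vertex set. Edge coverage: each edge of G has both endpoints in at least one bag. Running intersection: for every vertex, the bags containing it form a connected subtree. All three properties hold, so this is a valid tree decomposition of width max|bag| − 1 = 2, and hence tw(G) ≤ 2.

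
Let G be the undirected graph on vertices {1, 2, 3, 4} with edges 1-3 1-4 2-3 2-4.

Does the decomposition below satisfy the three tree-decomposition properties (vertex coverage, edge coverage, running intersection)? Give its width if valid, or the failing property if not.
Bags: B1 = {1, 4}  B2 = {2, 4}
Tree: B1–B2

No — vertex 3 appears in no bag.

A tree decomposition must satisfy three properties: every vertex lies in some bag; for every edge, both endpoints lie together in some bag; and for every vertex, the bags containing it form a connected subtree. Here vertex 3 appears in no bag, so the decomposition is invalid.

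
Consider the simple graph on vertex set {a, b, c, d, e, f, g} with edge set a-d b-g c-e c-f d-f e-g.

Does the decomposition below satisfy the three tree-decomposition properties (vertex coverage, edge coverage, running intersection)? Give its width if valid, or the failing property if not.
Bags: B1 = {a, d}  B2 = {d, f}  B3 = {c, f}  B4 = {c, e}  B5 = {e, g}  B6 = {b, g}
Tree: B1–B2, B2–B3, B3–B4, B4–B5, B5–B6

Vertex coverage: the bags together contain {a, b, c, d, e, f, g}, the full vertex set. Edge coverage: each edge of G has both endpoints in at least one bag. Running intersection: for every vertex, the bags containing it form a connected subtree. All three properties hold, so this is a valid tree decomposition of width max|bag| − 1 = 1, and hence tw(G) ≤ 1.

Yes; width 1.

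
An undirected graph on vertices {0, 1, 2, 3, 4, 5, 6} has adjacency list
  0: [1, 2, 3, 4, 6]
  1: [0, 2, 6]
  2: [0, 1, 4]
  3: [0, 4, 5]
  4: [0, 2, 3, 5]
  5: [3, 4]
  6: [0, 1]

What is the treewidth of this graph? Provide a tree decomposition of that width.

Each bag holds 3 vertices, so the decomposition has width 2, which upper-bounds the treewidth. On the other hand G contains the 3-clique {0, 1, 2}. A clique must lie in a single bag of any decomposition, so no decomposition can have width below 2. The upper and lower bounds meet at 2, so that is the treewidth.

Treewidth 2.
One such decomposition:
Bags: B1 = {0, 3, 4}  B2 = {0, 2, 4}  B3 = {0, 1, 2}  B4 = {3, 4, 5}  B5 = {0, 1, 6}
Tree: B1–B2, B2–B3, B1–B4, B3–B5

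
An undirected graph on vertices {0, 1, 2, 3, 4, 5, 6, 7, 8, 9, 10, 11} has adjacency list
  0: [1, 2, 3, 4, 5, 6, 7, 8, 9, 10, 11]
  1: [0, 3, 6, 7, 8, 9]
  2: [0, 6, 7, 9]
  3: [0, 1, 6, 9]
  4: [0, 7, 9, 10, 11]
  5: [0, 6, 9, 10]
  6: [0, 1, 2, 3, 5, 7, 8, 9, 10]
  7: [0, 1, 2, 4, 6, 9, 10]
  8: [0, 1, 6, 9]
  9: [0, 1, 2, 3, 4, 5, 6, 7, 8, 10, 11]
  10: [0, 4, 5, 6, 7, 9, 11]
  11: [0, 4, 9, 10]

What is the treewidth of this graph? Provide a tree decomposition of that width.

The largest bag has 5 vertices, giving width 4; this decomposition certifies tw(G) ≤ 4. On the other hand G contains the 5-clique {0, 4, 9, 10, 11}. A clique must lie in a single bag of any decomposition, so no decomposition can have width below 4. Therefore the treewidth is 4.

Treewidth 4.
One optimal decomposition is:
Bags: B1 = {0, 4, 7, 9, 10}  B2 = {0, 6, 7, 9, 10}  B3 = {0, 5, 6, 9, 10}  B4 = {0, 1, 6, 7, 9}  B5 = {0, 2, 6, 7, 9}  B6 = {0, 1, 6, 8, 9}  B7 = {0, 1, 3, 6, 9}  B8 = {0, 4, 9, 10, 11}
Tree: B1–B2, B2–B3, B2–B4, B4–B5, B4–B6, B4–B7, B1–B8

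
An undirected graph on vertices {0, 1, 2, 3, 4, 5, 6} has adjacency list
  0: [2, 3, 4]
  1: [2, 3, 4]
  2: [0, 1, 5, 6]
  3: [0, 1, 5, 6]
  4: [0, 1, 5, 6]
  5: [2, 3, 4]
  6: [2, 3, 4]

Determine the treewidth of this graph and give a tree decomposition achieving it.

Treewidth 3.
One optimal decomposition is:
Bags: B1 = {1, 2, 3, 4}  B2 = {0, 2, 3, 4}  B3 = {2, 3, 4, 5}  B4 = {2, 3, 4, 6}
Tree: B1–B2, B2–B3, B3–B4

Each bag holds 4 vertices, so the decomposition has width 3, which upper-bounds the treewidth. For the lower bound: the 4 vertex sets {1,3}, {0,4}, {2}, {5} are disjoint, each induces a connected subgraph, and every pair is joined by at least one edge of G. Contracting each set to a single vertex therefore yields K_{4} as a minor, and since treewidth is minor-monotone, tw(G) ≥ tw(K_{4}) = 3. The upper and lower bounds meet at 3, so that is the treewidth.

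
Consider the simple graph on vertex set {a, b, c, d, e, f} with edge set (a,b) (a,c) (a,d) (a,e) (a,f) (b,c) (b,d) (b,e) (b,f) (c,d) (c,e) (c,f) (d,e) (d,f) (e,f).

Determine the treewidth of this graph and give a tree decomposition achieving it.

With just one bag of size 6, the width is 6 − 1 = 5, so tw(G) ≤ 5. Conversely, {a, b, c, d, e, f} is a clique of size 6, and the vertices of any clique must share a bag in every tree decomposition; so some bag has ≥ 6 vertices and tw(G) ≥ 5. Therefore the treewidth is 5.

Treewidth 5.
One such decomposition:
Bags: B1 = {a, b, c, d, e, f}
Tree: (single bag)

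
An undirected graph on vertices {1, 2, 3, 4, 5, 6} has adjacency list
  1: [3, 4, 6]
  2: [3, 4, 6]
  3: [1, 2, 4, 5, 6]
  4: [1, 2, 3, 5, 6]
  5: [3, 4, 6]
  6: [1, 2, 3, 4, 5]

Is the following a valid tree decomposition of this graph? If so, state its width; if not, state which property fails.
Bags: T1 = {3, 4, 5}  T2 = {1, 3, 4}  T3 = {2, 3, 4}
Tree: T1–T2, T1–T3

No — vertex 6 appears in no bag.

A tree decomposition must satisfy three properties: every vertex lies in some bag; for every edge, both endpoints lie together in some bag; and for every vertex, the bags containing it form a connected subtree. Here vertex 6 appears in no bag, so the decomposition is invalid.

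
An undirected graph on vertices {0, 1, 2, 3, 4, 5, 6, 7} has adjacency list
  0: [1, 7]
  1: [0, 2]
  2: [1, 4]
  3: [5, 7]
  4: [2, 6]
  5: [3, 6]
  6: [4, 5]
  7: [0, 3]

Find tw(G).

A width-2 tree decomposition is:
Bags: B1 = {0, 1, 7}  B2 = {1, 3, 7}  B3 = {1, 3, 5}  B4 = {1, 5, 6}  B5 = {1, 4, 6}  B6 = {1, 2, 4}
Tree: B1–B2, B2–B3, B3–B4, B4–B5, B5–B6
The largest bag has 3 vertices, giving width 2; this decomposition certifies tw(G) ≤ 2. Since 1–0–7–3–5–6–4–2–1 is a cycle in G, G is not acyclic. Forests are exactly the graphs of treewidth ≤ 1, so tw(G) ≥ 2. Therefore the treewidth is 2.

2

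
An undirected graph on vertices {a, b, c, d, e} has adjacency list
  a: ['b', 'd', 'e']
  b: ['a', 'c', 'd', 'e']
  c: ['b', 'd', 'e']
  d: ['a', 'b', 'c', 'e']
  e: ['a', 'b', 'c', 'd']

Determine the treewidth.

3

A width-3 tree decomposition is:
Bags: B1 = {b, c, d, e}  B2 = {a, b, d, e}
Tree: B1–B2
Every bag has size at most 4, so the width is 4 − 1 = 3 and tw(G) ≤ 3. Conversely, {b, c, d, e} is a clique of size 4, and the vertices of any clique must share a bag in every tree decomposition; so some bag has ≥ 4 vertices and tw(G) ≥ 3. Therefore the treewidth is 3.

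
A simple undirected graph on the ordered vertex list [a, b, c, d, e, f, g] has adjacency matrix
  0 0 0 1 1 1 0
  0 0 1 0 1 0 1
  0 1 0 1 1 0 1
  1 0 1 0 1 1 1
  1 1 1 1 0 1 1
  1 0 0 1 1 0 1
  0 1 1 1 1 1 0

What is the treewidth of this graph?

3

A width-3 tree decomposition is:
Bags: B1 = {d, e, f, g}  B2 = {a, d, e, f}  B3 = {c, d, e, g}  B4 = {b, c, e, g}
Tree: B1–B2, B1–B3, B3–B4
Each bag holds 4 vertices, so the decomposition has width 3, which upper-bounds the treewidth. For the lower bound, the 4 vertices {c, d, e, g} are pairwise adjacent, and any tree decomposition puts a clique entirely inside one bag — forcing width ≥ 3. Therefore the treewidth is 3.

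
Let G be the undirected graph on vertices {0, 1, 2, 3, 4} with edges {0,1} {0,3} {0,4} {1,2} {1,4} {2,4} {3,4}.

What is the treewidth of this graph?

A width-2 tree decomposition is:
Bags: B1 = {0, 3, 4}  B2 = {0, 1, 4}  B3 = {1, 2, 4}
Tree: B1–B2, B2–B3
Every bag has size at most 3, so the width is 3 − 1 = 2 and tw(G) ≤ 2. Conversely, {0, 1, 4} is a clique of size 3, and the vertices of any clique must share a bag in every tree decomposition; so some bag has ≥ 3 vertices and tw(G) ≥ 2. Hence tw(G) = 2 exactly.

2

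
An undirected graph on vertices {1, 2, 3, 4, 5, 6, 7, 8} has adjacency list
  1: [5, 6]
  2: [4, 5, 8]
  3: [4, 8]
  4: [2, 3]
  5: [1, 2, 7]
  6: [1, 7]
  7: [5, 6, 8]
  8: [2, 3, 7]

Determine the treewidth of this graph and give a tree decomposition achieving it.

Every bag has size at most 3, so the width is 3 − 1 = 2 and tw(G) ≤ 2. For the lower bound, G contains the cycle 3–4–2–8–3, so G is not a forest; only forests have treewidth ≤ 1, hence tw(G) ≥ 2. The upper and lower bounds meet at 2, so that is the treewidth.

Treewidth 2.
One optimal decomposition is:
Bags: B1 = {3, 4, 8}  B2 = {2, 4, 8}  B3 = {2, 7, 8}  B4 = {2, 5, 7}  B5 = {5, 6, 7}  B6 = {1, 5, 6}
Tree: B1–B2, B2–B3, B3–B4, B4–B5, B5–B6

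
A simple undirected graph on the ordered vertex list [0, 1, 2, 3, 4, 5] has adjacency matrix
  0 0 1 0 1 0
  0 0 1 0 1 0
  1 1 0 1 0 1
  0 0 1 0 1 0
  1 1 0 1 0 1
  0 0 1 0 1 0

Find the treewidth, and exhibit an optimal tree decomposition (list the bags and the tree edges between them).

Treewidth 2.
One such decomposition:
Bags: B1 = {2, 4, 5}  B2 = {0, 2, 4}  B3 = {2, 3, 4}  B4 = {1, 2, 4}
Tree: B1–B2, B2–B3, B3–B4

Every bag has size at most 3, so the width is 3 − 1 = 2 and tw(G) ≤ 2. Since 5–2–0–4–5 is a cycle in G, G is not acyclic. Forests are exactly the graphs of treewidth ≤ 1, so tw(G) ≥ 2. Therefore the treewidth is 2.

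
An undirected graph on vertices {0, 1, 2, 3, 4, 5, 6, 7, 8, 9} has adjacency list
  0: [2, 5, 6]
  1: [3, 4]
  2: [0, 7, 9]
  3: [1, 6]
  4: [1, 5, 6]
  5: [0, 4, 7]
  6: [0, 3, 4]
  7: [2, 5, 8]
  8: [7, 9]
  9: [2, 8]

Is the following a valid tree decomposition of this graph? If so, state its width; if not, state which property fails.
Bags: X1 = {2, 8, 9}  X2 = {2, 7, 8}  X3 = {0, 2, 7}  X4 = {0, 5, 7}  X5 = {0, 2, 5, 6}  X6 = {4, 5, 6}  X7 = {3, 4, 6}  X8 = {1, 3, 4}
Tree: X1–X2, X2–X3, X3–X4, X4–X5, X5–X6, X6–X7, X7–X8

A tree decomposition must satisfy three properties: every vertex lies in some bag; for every edge, both endpoints lie together in some bag; and for every vertex, the bags containing it form a connected subtree. Here bags containing vertex 2 are not connected in the tree, so the decomposition is invalid.

No — bags containing vertex 2 are not connected in the tree.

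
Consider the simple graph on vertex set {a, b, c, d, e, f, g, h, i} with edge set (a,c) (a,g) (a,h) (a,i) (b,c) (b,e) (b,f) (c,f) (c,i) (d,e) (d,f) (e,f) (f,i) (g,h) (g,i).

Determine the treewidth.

2

A width-2 tree decomposition is:
Bags: B1 = {a, g, i}  B2 = {a, c, i}  B3 = {c, f, i}  B4 = {a, g, h}  B5 = {b, c, f}  B6 = {b, e, f}  B7 = {d, e, f}
Tree: B1–B2, B2–B3, B1–B4, B3–B5, B5–B6, B6–B7
The largest bag has 3 vertices, giving width 2; this decomposition certifies tw(G) ≤ 2. For the lower bound, the 3 vertices {a, g, h} are pairwise adjacent, and any tree decomposition puts a clique entirely inside one bag — forcing width ≥ 2. Hence tw(G) = 2 exactly.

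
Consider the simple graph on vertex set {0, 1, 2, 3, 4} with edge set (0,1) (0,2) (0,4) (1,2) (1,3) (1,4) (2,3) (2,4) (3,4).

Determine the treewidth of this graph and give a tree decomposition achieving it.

Every bag has size at most 4, so the width is 4 − 1 = 3 and tw(G) ≤ 3. On the other hand G contains the 4-clique {0, 1, 2, 4}. A clique must lie in a single bag of any decomposition, so no decomposition can have width below 3. The upper and lower bounds meet at 3, so that is the treewidth.

Treewidth 3.
One optimal decomposition is:
Bags: B1 = {0, 1, 2, 4}  B2 = {1, 2, 3, 4}
Tree: B1–B2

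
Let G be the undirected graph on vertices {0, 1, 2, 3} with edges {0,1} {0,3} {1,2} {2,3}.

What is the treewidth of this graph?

2

A width-2 tree decomposition is:
Bags: B1 = {0, 1, 3}  B2 = {1, 2, 3}
Tree: B1–B2
Each bag holds 3 vertices, so the decomposition has width 2, which upper-bounds the treewidth. Since 3–0–1–2–3 is a cycle in G, G is not acyclic. Forests are exactly the graphs of treewidth ≤ 1, so tw(G) ≥ 2. Hence tw(G) = 2 exactly.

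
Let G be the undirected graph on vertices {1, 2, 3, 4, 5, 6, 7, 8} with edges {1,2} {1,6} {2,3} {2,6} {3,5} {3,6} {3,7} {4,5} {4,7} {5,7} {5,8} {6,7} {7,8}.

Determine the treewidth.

2

A width-2 tree decomposition is:
Bags: B1 = {3, 6, 7}  B2 = {3, 5, 7}  B3 = {5, 7, 8}  B4 = {4, 5, 7}  B5 = {2, 3, 6}  B6 = {1, 2, 6}
Tree: B1–B2, B2–B3, B2–B4, B1–B5, B5–B6
The largest bag has 3 vertices, giving width 2; this decomposition certifies tw(G) ≤ 2. On the other hand G contains the 3-clique {1, 2, 6}. A clique must lie in a single bag of any decomposition, so no decomposition can have width below 2. Hence tw(G) = 2 exactly.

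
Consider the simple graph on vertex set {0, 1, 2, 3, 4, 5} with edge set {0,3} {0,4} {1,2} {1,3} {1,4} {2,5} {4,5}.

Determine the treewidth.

A width-2 tree decomposition is:
Bags: B1 = {2, 4, 5}  B2 = {1, 2, 4}  B3 = {0, 1, 4}  B4 = {0, 1, 3}
Tree: B1–B2, B2–B3, B3–B4
The largest bag has 3 vertices, giving width 2; this decomposition certifies tw(G) ≤ 2. The edges 5–2–1–4–5 form a cycle, so G is not a tree and its treewidth is at least 2. Combining the bounds, tw(G) = 2.

2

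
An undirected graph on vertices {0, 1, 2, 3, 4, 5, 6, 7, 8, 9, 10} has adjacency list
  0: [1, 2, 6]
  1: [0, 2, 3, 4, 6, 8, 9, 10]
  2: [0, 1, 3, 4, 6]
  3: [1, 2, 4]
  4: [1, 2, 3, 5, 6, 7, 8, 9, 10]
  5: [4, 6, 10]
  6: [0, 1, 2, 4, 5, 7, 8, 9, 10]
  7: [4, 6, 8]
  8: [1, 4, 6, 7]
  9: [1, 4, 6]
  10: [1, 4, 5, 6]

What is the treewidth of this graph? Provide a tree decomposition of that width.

Treewidth 3.
One optimal decomposition is:
Bags: B1 = {1, 4, 6, 8}  B2 = {1, 4, 6, 10}  B3 = {4, 6, 7, 8}  B4 = {1, 4, 6, 9}  B5 = {4, 5, 6, 10}  B6 = {1, 2, 4, 6}  B7 = {0, 1, 2, 6}  B8 = {1, 2, 3, 4}
Tree: B1–B2, B1–B3, B1–B4, B2–B5, B2–B6, B6–B7, B6–B8

Each bag holds 4 vertices, so the decomposition has width 3, which upper-bounds the treewidth. On the other hand G contains the 4-clique {0, 1, 2, 6}. A clique must lie in a single bag of any decomposition, so no decomposition can have width below 3. Combining the bounds, tw(G) = 3.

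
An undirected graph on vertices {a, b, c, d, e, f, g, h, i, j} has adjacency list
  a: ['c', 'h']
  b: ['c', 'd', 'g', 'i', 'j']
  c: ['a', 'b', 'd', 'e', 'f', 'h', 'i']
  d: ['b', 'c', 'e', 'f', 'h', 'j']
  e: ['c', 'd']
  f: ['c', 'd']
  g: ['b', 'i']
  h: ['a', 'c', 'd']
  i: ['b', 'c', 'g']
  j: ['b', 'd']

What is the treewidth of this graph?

2

A width-2 tree decomposition is:
Bags: B1 = {c, d, h}  B2 = {b, c, d}  B3 = {b, c, i}  B4 = {b, d, j}  B5 = {c, d, e}  B6 = {a, c, h}  B7 = {b, g, i}  B8 = {c, d, f}
Tree: B1–B2, B2–B3, B2–B4, B1–B5, B1–B6, B3–B7, B2–B8
The largest bag has 3 vertices, giving width 2; this decomposition certifies tw(G) ≤ 2. On the other hand G contains the 3-clique {b, g, i}. A clique must lie in a single bag of any decomposition, so no decomposition can have width below 2. The upper and lower bounds meet at 2, so that is the treewidth.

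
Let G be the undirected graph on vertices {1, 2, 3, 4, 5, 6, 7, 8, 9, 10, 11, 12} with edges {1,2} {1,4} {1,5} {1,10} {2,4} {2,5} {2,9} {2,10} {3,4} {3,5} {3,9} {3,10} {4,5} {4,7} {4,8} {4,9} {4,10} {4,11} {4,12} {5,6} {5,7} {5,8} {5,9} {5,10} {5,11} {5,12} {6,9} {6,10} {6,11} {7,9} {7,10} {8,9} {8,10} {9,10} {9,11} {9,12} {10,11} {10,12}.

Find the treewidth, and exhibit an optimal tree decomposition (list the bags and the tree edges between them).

Treewidth 4.
One optimal decomposition is:
Bags: B1 = {4, 5, 7, 9, 10}  B2 = {3, 4, 5, 9, 10}  B3 = {4, 5, 8, 9, 10}  B4 = {4, 5, 9, 10, 12}  B5 = {2, 4, 5, 9, 10}  B6 = {4, 5, 9, 10, 11}  B7 = {5, 6, 9, 10, 11}  B8 = {1, 2, 4, 5, 10}
Tree: B1–B2, B2–B3, B3–B4, B4–B5, B5–B6, B6–B7, B5–B8

Every bag has size at most 5, so the width is 5 − 1 = 4 and tw(G) ≤ 4. Conversely, {1, 2, 4, 5, 10} is a clique of size 5, and the vertices of any clique must share a bag in every tree decomposition; so some bag has ≥ 5 vertices and tw(G) ≥ 4. Combining the bounds, tw(G) = 4.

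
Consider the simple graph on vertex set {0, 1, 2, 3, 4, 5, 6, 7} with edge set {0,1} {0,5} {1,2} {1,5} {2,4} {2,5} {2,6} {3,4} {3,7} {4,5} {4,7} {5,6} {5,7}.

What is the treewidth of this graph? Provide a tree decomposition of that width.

The largest bag has 3 vertices, giving width 2; this decomposition certifies tw(G) ≤ 2. On the other hand G contains the 3-clique {3, 4, 7}. A clique must lie in a single bag of any decomposition, so no decomposition can have width below 2. Combining the bounds, tw(G) = 2.

Treewidth 2.
One such decomposition:
Bags: B1 = {2, 4, 5}  B2 = {1, 2, 5}  B3 = {0, 1, 5}  B4 = {4, 5, 7}  B5 = {2, 5, 6}  B6 = {3, 4, 7}
Tree: B1–B2, B2–B3, B1–B4, B2–B5, B4–B6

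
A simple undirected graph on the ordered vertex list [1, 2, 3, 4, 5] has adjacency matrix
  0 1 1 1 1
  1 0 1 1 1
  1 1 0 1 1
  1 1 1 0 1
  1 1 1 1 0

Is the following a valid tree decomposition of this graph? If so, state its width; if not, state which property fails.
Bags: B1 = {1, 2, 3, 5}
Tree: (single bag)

No — vertex 4 appears in no bag.

A tree decomposition must satisfy three properties: every vertex lies in some bag; for every edge, both endpoints lie together in some bag; and for every vertex, the bags containing it form a connected subtree. Here vertex 4 appears in no bag, so the decomposition is invalid.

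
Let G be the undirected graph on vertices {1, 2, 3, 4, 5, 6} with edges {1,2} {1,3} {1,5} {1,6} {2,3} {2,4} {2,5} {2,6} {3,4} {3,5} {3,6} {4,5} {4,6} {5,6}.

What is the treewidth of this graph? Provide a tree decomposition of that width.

Each bag holds 5 vertices, so the decomposition has width 4, which upper-bounds the treewidth. Conversely, {1, 2, 3, 5, 6} is a clique of size 5, and the vertices of any clique must share a bag in every tree decomposition; so some bag has ≥ 5 vertices and tw(G) ≥ 4. Combining the bounds, tw(G) = 4.

Treewidth 4.
One optimal decomposition is:
Bags: B1 = {2, 3, 4, 5, 6}  B2 = {1, 2, 3, 5, 6}
Tree: B1–B2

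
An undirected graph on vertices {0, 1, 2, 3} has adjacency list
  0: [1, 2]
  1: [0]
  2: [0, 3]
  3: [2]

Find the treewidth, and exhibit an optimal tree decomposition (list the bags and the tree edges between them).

Each bag holds 2 vertices, so the decomposition has width 1, which upper-bounds the treewidth. G has an edge, so its treewidth is at least 1. The upper and lower bounds meet at 1, so that is the treewidth.

Treewidth 1.
One optimal decomposition is:
Bags: B1 = {0, 1}  B2 = {0, 2}  B3 = {2, 3}
Tree: B1–B2, B2–B3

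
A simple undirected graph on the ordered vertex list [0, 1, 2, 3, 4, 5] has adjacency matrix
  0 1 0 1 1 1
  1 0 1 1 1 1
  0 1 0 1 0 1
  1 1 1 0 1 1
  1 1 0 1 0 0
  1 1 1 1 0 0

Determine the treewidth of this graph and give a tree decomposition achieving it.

The largest bag has 4 vertices, giving width 3; this decomposition certifies tw(G) ≤ 3. Conversely, {0, 1, 3, 4} is a clique of size 4, and the vertices of any clique must share a bag in every tree decomposition; so some bag has ≥ 4 vertices and tw(G) ≥ 3. The upper and lower bounds meet at 3, so that is the treewidth.

Treewidth 3.
One such decomposition:
Bags: B1 = {0, 1, 3, 5}  B2 = {1, 2, 3, 5}  B3 = {0, 1, 3, 4}
Tree: B1–B2, B1–B3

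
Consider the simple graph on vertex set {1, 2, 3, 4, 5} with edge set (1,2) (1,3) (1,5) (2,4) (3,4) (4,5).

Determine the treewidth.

2

A width-2 tree decomposition is:
Bags: B1 = {1, 2, 4}  B2 = {1, 4, 5}  B3 = {1, 3, 4}
Tree: B1–B2, B2–B3
Every bag has size at most 3, so the width is 3 − 1 = 2 and tw(G) ≤ 2. The edges 2–1–5–4–2 form a cycle, so G is not a tree and its treewidth is at least 2. Therefore the treewidth is 2.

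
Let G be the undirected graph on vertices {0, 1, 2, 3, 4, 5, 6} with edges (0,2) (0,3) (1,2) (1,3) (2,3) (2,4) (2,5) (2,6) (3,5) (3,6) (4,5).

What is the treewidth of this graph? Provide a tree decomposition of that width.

Treewidth 2.
Bags: B1 = {0, 2, 3}  B2 = {1, 2, 3}  B3 = {2, 3, 5}  B4 = {2, 4, 5}  B5 = {2, 3, 6}
Tree: B1–B2, B2–B3, B3–B4, B1–B5

The largest bag has 3 vertices, giving width 2; this decomposition certifies tw(G) ≤ 2. Conversely, {0, 2, 3} is a clique of size 3, and the vertices of any clique must share a bag in every tree decomposition; so some bag has ≥ 3 vertices and tw(G) ≥ 2. Hence tw(G) = 2 exactly.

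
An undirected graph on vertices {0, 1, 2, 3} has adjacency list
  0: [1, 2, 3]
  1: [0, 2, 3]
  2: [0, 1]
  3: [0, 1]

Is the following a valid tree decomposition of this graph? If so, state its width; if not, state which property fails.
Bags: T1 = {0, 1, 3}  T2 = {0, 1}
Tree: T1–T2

No — vertex 2 appears in no bag.

A tree decomposition must satisfy three properties: every vertex lies in some bag; for every edge, both endpoints lie together in some bag; and for every vertex, the bags containing it form a connected subtree. Here vertex 2 appears in no bag, so the decomposition is invalid.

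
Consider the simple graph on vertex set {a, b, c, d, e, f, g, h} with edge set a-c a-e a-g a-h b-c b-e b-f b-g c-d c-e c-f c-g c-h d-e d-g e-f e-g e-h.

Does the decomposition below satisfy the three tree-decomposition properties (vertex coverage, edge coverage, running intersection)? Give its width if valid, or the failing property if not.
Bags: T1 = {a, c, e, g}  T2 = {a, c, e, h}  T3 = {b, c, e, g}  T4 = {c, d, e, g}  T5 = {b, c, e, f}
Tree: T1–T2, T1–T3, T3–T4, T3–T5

Every vertex of G appears in some bag (union = {a, b, c, d, e, f, g, h}); every edge is covered by a bag; and for each vertex v the set of bags containing v is connected in the bag tree. The decomposition is therefore valid. The largest bag has 4 vertices, so the width is 3.

Yes; width 3.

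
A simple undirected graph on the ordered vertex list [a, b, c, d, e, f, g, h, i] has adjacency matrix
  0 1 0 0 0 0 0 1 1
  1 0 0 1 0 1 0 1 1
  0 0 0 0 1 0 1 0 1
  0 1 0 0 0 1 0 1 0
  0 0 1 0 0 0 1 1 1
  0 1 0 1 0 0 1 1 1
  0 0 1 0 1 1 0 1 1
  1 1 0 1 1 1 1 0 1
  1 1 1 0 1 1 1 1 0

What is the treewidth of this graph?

3

A width-3 tree decomposition is:
Bags: B1 = {b, f, h, i}  B2 = {a, b, h, i}  B3 = {b, d, f, h}  B4 = {f, g, h, i}  B5 = {e, g, h, i}  B6 = {c, e, g, i}
Tree: B1–B2, B1–B3, B1–B4, B4–B5, B5–B6
The largest bag has 4 vertices, giving width 3; this decomposition certifies tw(G) ≤ 3. On the other hand G contains the 4-clique {b, d, f, h}. A clique must lie in a single bag of any decomposition, so no decomposition can have width below 3. Combining the bounds, tw(G) = 3.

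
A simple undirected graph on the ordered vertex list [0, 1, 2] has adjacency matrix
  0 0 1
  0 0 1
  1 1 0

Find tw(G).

A width-1 tree decomposition is:
Bags: B1 = {1, 2}  B2 = {0, 2}
Tree: B1–B2
Every bag has size at most 2, so the width is 2 − 1 = 1 and tw(G) ≤ 1. Any graph with an edge has treewidth ≥ 1, and G has the edge 1–2. Hence tw(G) = 1 exactly.

1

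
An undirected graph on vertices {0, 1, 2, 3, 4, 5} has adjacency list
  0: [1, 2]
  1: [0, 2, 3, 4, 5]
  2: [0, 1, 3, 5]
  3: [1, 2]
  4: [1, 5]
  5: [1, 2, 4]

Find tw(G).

2

A width-2 tree decomposition is:
Bags: B1 = {1, 2, 5}  B2 = {1, 4, 5}  B3 = {0, 1, 2}  B4 = {1, 2, 3}
Tree: B1–B2, B1–B3, B3–B4
Each bag holds 3 vertices, so the decomposition has width 2, which upper-bounds the treewidth. On the other hand G contains the 3-clique {0, 1, 2}. A clique must lie in a single bag of any decomposition, so no decomposition can have width below 2. Hence tw(G) = 2 exactly.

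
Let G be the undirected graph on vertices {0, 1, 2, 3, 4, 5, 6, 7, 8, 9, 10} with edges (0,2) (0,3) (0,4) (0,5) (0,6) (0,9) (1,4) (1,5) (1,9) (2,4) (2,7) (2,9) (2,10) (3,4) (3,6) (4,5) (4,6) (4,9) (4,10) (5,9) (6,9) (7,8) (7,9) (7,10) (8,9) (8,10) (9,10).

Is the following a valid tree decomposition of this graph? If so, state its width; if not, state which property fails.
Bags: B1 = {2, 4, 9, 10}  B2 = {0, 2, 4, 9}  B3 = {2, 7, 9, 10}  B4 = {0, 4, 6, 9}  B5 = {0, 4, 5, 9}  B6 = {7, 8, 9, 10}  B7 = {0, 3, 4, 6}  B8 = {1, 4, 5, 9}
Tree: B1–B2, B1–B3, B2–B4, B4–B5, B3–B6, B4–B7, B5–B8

Yes; width 3.

Checking the three conditions: (i) the bags cover all of {0, 1, 2, 3, 4, 5, 6, 7, 8, 9, 10}; (ii) for each edge, some bag contains both endpoints; (iii) the bags containing any fixed vertex form a subtree. All hold, so the decomposition is valid with width 4 − 1 = 3.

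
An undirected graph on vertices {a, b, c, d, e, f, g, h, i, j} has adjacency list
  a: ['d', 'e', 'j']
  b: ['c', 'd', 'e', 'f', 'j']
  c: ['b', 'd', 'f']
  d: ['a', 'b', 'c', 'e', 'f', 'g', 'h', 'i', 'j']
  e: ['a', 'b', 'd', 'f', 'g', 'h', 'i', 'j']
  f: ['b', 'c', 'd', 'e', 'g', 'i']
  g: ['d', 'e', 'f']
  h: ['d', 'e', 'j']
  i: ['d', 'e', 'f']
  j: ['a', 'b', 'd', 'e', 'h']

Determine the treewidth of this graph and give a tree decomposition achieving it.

Treewidth 3.
Bags: B1 = {b, d, e, f}  B2 = {b, d, e, j}  B3 = {d, e, h, j}  B4 = {a, d, e, j}  B5 = {d, e, f, g}  B6 = {b, c, d, f}  B7 = {d, e, f, i}
Tree: B1–B2, B2–B3, B3–B4, B1–B5, B1–B6, B5–B7

The largest bag has 4 vertices, giving width 3; this decomposition certifies tw(G) ≤ 3. For the lower bound, the 4 vertices {a, d, e, j} are pairwise adjacent, and any tree decomposition puts a clique entirely inside one bag — forcing width ≥ 3. The upper and lower bounds meet at 3, so that is the treewidth.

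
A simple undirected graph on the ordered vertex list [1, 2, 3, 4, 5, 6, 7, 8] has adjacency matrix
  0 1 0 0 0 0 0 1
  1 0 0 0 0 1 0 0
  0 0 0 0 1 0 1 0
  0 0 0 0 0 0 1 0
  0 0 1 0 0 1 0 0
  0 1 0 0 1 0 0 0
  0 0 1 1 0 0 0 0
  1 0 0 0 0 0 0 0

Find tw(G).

1

A width-1 tree decomposition is:
Bags: B1 = {1, 8}  B2 = {1, 2}  B3 = {2, 6}  B4 = {5, 6}  B5 = {3, 5}  B6 = {3, 7}  B7 = {4, 7}
Tree: B1–B2, B2–B3, B3–B4, B4–B5, B5–B6, B6–B7
Every bag has size at most 2, so the width is 2 − 1 = 1 and tw(G) ≤ 1. Since G has at least one edge (e.g. 8–1), it is not an edgeless graph, so tw(G) ≥ 1. Therefore the treewidth is 1.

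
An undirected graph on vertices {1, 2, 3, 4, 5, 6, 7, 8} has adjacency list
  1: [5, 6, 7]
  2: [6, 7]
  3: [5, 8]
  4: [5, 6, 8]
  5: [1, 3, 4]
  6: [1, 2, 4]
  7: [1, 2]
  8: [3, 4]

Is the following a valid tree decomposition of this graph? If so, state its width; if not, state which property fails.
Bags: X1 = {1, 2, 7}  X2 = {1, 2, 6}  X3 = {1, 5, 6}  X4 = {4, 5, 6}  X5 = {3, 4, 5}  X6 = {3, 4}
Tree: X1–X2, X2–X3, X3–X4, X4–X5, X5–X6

A tree decomposition must satisfy three properties: every vertex lies in some bag; for every edge, both endpoints lie together in some bag; and for every vertex, the bags containing it form a connected subtree. Here vertex 8 appears in no bag, so the decomposition is invalid.

No — vertex 8 appears in no bag.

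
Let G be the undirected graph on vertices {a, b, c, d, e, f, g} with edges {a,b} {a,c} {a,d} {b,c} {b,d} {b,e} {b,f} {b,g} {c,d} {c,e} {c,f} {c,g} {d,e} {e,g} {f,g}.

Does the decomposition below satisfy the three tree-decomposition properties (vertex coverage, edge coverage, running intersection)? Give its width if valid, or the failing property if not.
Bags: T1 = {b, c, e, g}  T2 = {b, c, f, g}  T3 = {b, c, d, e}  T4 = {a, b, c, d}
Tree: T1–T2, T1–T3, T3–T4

Yes; width 3.

Every vertex of G appears in some bag (union = {a, b, c, d, e, f, g}); every edge is covered by a bag; and for each vertex v the set of bags containing v is connected in the bag tree. The decomposition is therefore valid. The largest bag has 4 vertices, so the width is 3.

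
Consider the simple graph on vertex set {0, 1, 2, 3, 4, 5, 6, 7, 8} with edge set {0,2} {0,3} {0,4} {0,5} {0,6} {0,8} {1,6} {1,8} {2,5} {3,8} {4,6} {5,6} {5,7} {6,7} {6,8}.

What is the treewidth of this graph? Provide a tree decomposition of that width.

The largest bag has 3 vertices, giving width 2; this decomposition certifies tw(G) ≤ 2. Conversely, {0, 2, 5} is a clique of size 3, and the vertices of any clique must share a bag in every tree decomposition; so some bag has ≥ 3 vertices and tw(G) ≥ 2. Therefore the treewidth is 2.

Treewidth 2.
One such decomposition:
Bags: B1 = {0, 5, 6}  B2 = {5, 6, 7}  B3 = {0, 6, 8}  B4 = {0, 3, 8}  B5 = {0, 4, 6}  B6 = {0, 2, 5}  B7 = {1, 6, 8}
Tree: B1–B2, B1–B3, B3–B4, B1–B5, B1–B6, B3–B7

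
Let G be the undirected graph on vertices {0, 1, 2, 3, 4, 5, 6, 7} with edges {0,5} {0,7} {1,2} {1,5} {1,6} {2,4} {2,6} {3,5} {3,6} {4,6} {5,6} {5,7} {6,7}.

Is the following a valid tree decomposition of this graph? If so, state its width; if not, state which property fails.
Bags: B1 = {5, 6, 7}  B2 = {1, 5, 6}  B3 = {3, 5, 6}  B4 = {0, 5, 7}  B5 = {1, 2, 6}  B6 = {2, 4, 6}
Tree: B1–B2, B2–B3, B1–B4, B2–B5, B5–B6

Yes; width 2.

Every vertex of G appears in some bag (union = {0, 1, 2, 3, 4, 5, 6, 7}); every edge is covered by a bag; and for each vertex v the set of bags containing v is connected in the bag tree. The decomposition is therefore valid. The largest bag has 3 vertices, so the width is 2.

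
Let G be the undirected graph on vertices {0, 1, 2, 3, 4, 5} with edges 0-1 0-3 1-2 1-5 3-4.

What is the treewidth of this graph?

A width-1 tree decomposition is:
Bags: B1 = {0, 3}  B2 = {3, 4}  B3 = {0, 1}  B4 = {1, 5}  B5 = {1, 2}
Tree: B1–B2, B1–B3, B3–B4, B3–B5
Each bag holds 2 vertices, so the decomposition has width 1, which upper-bounds the treewidth. Since G has at least one edge (e.g. 0–3), it is not an edgeless graph, so tw(G) ≥ 1. The upper and lower bounds meet at 1, so that is the treewidth.

1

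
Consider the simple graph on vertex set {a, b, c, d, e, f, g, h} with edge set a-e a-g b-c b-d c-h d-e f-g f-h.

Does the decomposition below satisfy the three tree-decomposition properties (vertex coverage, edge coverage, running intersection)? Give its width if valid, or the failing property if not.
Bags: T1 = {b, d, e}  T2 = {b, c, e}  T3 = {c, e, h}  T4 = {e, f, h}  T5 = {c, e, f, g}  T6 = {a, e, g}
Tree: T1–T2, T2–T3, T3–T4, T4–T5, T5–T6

A tree decomposition must satisfy three properties: every vertex lies in some bag; for every edge, both endpoints lie together in some bag; and for every vertex, the bags containing it form a connected subtree. Here bags containing vertex c are not connected in the tree, so the decomposition is invalid.

No — bags containing vertex c are not connected in the tree.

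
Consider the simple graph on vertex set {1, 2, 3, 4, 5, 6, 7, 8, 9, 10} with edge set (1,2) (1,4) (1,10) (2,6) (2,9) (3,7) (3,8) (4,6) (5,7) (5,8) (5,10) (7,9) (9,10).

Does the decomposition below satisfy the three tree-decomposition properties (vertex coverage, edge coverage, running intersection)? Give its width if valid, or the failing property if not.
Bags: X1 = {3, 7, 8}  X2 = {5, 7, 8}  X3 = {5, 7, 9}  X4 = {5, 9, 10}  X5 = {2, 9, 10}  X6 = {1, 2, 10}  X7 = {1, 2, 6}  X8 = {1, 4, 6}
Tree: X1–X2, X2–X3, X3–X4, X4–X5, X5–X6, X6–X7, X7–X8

Every vertex of G appears in some bag (union = {1, 2, 3, 4, 5, 6, 7, 8, 9, 10}); every edge is covered by a bag; and for each vertex v the set of bags containing v is connected in the bag tree. The decomposition is therefore valid. The largest bag has 3 vertices, so the width is 2.

Yes; width 2.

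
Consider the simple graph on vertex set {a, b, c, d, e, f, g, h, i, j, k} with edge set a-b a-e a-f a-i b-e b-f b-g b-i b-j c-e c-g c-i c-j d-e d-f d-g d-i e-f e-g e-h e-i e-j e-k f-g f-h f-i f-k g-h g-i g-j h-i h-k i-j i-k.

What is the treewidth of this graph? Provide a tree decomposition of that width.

The largest bag has 5 vertices, giving width 4; this decomposition certifies tw(G) ≤ 4. For the lower bound, the 5 vertices {c, e, g, i, j} are pairwise adjacent, and any tree decomposition puts a clique entirely inside one bag — forcing width ≥ 4. Therefore the treewidth is 4.

Treewidth 4.
Bags: B1 = {b, e, f, g, i}  B2 = {b, e, g, i, j}  B3 = {a, b, e, f, i}  B4 = {e, f, g, h, i}  B5 = {d, e, f, g, i}  B6 = {c, e, g, i, j}  B7 = {e, f, h, i, k}
Tree: B1–B2, B1–B3, B1–B4, B4–B5, B2–B6, B4–B7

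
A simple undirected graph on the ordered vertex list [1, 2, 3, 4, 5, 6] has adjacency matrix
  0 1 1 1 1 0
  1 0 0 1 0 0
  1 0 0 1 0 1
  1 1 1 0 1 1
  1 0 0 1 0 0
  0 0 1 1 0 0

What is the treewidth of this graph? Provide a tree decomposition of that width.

Treewidth 2.
One optimal decomposition is:
Bags: B1 = {1, 2, 4}  B2 = {1, 3, 4}  B3 = {1, 4, 5}  B4 = {3, 4, 6}
Tree: B1–B2, B1–B3, B2–B4

The largest bag has 3 vertices, giving width 2; this decomposition certifies tw(G) ≤ 2. Conversely, {1, 2, 4} is a clique of size 3, and the vertices of any clique must share a bag in every tree decomposition; so some bag has ≥ 3 vertices and tw(G) ≥ 2. Therefore the treewidth is 2.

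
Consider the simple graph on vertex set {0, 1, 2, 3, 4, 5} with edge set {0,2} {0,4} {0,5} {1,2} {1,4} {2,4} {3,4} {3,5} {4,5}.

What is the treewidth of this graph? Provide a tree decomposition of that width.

Every bag has size at most 3, so the width is 3 − 1 = 2 and tw(G) ≤ 2. On the other hand G contains the 3-clique {0, 2, 4}. A clique must lie in a single bag of any decomposition, so no decomposition can have width below 2. Hence tw(G) = 2 exactly.

Treewidth 2.
Bags: B1 = {0, 2, 4}  B2 = {0, 4, 5}  B3 = {1, 2, 4}  B4 = {3, 4, 5}
Tree: B1–B2, B1–B3, B2–B4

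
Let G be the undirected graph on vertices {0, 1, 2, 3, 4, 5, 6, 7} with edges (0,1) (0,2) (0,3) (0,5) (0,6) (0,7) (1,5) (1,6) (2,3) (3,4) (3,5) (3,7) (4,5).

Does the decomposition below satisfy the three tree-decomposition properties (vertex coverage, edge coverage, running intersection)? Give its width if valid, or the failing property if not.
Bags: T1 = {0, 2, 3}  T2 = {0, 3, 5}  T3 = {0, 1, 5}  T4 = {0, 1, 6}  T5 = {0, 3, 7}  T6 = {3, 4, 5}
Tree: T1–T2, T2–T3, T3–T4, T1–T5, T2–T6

Yes; width 2.

Vertex coverage: the bags together contain {0, 1, 2, 3, 4, 5, 6, 7}, the full vertex set. Edge coverage: each edge of G has both endpoints in at least one bag. Running intersection: for every vertex, the bags containing it form a connected subtree. All three properties hold, so this is a valid tree decomposition of width max|bag| − 1 = 2, and hence tw(G) ≤ 2.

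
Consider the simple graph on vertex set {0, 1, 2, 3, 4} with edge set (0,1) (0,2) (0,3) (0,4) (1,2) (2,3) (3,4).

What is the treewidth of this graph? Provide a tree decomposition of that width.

The largest bag has 3 vertices, giving width 2; this decomposition certifies tw(G) ≤ 2. On the other hand G contains the 3-clique {0, 1, 2}. A clique must lie in a single bag of any decomposition, so no decomposition can have width below 2. Combining the bounds, tw(G) = 2.

Treewidth 2.
Bags: B1 = {0, 2, 3}  B2 = {0, 1, 2}  B3 = {0, 3, 4}
Tree: B1–B2, B1–B3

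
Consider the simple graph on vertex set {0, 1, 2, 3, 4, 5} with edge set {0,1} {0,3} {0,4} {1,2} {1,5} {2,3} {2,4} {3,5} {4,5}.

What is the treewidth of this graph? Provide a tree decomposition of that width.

Treewidth 3.
One such decomposition:
Bags: B1 = {0, 2, 4, 5}  B2 = {0, 2, 3, 5}  B3 = {0, 1, 2, 5}
Tree: B1–B2, B2–B3

The largest bag has 4 vertices, giving width 3; this decomposition certifies tw(G) ≤ 3. For the lower bound: the 4 vertex sets {0,4}, {2,3}, {5}, {1} are disjoint, each induces a connected subgraph, and every pair is joined by at least one edge of G. Contracting each set to a single vertex therefore yields K_{4} as a minor, and since treewidth is minor-monotone, tw(G) ≥ tw(K_{4}) = 3. The upper and lower bounds meet at 3, so that is the treewidth.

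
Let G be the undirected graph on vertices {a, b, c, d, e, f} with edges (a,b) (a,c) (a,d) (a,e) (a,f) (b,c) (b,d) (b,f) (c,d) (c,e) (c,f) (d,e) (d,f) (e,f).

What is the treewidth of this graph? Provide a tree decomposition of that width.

Every bag has size at most 5, so the width is 5 − 1 = 4 and tw(G) ≤ 4. For the lower bound, the 5 vertices {a, c, d, e, f} are pairwise adjacent, and any tree decomposition puts a clique entirely inside one bag — forcing width ≥ 4. The upper and lower bounds meet at 4, so that is the treewidth.

Treewidth 4.
One optimal decomposition is:
Bags: B1 = {a, c, d, e, f}  B2 = {a, b, c, d, f}
Tree: B1–B2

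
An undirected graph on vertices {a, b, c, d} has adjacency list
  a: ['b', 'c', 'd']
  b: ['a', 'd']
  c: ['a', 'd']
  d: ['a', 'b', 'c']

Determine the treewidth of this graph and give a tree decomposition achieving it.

Treewidth 2.
One such decomposition:
Bags: B1 = {a, c, d}  B2 = {a, b, d}
Tree: B1–B2

Every bag has size at most 3, so the width is 3 − 1 = 2 and tw(G) ≤ 2. On the other hand G contains the 3-clique {a, c, d}. A clique must lie in a single bag of any decomposition, so no decomposition can have width below 2. The upper and lower bounds meet at 2, so that is the treewidth.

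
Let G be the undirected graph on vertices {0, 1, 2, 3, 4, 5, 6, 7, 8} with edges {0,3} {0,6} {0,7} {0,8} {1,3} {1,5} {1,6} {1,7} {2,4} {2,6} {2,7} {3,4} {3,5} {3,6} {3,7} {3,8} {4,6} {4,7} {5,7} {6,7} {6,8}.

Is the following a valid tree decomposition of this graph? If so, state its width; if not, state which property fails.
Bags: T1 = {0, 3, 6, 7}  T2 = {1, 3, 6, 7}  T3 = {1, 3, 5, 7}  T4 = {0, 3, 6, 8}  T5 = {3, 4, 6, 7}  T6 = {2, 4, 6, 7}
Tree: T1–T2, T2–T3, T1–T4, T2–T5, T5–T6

Vertex coverage: the bags together contain {0, 1, 2, 3, 4, 5, 6, 7, 8}, the full vertex set. Edge coverage: each edge of G has both endpoints in at least one bag. Running intersection: for every vertex, the bags containing it form a connected subtree. All three properties hold, so this is a valid tree decomposition of width max|bag| − 1 = 3, and hence tw(G) ≤ 3.

Yes; width 3.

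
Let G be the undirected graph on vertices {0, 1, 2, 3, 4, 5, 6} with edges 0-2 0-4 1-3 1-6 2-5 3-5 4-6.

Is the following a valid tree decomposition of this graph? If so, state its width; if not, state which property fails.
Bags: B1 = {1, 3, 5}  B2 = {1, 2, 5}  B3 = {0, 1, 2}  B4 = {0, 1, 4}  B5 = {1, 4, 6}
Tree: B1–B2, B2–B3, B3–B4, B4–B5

Every vertex of G appears in some bag (union = {0, 1, 2, 3, 4, 5, 6}); every edge is covered by a bag; and for each vertex v the set of bags containing v is connected in the bag tree. The decomposition is therefore valid. The largest bag has 3 vertices, so the width is 2.

Yes; width 2.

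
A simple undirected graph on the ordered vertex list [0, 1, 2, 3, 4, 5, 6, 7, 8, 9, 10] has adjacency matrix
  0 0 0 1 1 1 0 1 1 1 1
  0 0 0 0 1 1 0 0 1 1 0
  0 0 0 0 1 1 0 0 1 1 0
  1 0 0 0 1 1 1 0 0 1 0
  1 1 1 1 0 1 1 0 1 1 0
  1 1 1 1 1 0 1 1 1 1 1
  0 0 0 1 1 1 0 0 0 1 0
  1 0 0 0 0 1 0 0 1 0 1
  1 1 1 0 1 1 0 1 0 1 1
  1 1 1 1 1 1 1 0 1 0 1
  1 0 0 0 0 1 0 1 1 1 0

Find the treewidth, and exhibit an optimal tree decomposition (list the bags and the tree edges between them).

Every bag has size at most 5, so the width is 5 − 1 = 4 and tw(G) ≤ 4. On the other hand G contains the 5-clique {0, 5, 8, 9, 10}. A clique must lie in a single bag of any decomposition, so no decomposition can have width below 4. Combining the bounds, tw(G) = 4.

Treewidth 4.
One such decomposition:
Bags: B1 = {0, 4, 5, 8, 9}  B2 = {2, 4, 5, 8, 9}  B3 = {0, 5, 8, 9, 10}  B4 = {1, 4, 5, 8, 9}  B5 = {0, 3, 4, 5, 9}  B6 = {3, 4, 5, 6, 9}  B7 = {0, 5, 7, 8, 10}
Tree: B1–B2, B1–B3, B1–B4, B1–B5, B5–B6, B3–B7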